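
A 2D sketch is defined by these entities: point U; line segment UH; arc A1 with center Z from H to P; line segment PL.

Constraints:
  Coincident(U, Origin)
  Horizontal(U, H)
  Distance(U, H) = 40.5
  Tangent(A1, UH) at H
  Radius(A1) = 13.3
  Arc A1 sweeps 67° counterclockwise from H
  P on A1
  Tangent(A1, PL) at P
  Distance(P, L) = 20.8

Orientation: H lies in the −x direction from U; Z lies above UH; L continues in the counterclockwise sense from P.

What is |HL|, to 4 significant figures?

34.02

U is at the origin; UH is horizontal with |UH| = 40.5 and H on the −x side, so H = (-40.50, 0.000). The tangent condition forces ZH to be normal to UH, so Z = H + (0, 13.3) = (-40.50, 13.30). On A1, H sits at bearing -90° from Z; a 67° counterclockwise sweep puts P at bearing -23°, so P = Z + 13.3·(cos -23°, sin -23°) = (-28.26, 8.103). Since A1 is tangent to PL there, ZP ⟂ PL, so PL runs along (−sin -23°, cos -23°); with |PL| = 20.8, L = (-20.13, 27.25). Then |HL| = |L − H| = 34.02.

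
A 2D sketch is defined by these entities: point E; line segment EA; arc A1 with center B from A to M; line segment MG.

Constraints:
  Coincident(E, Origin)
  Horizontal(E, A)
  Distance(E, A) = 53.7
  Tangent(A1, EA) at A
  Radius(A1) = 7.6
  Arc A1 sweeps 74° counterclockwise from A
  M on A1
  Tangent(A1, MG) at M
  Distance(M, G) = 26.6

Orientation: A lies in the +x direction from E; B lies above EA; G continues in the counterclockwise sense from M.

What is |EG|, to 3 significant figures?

75.1

E is at the origin; EA is horizontal with |EA| = 53.7 and A on the +x side, so A = (53.7, 0.00). The tangent condition forces BA to be normal to EA, so B = A + (0, 7.6) = (53.7, 7.60). On A1, A sits at bearing -90° from B; a 74° counterclockwise sweep puts M at bearing -16°, so M = B + 7.6·(cos -16°, sin -16°) = (61.0, 5.51). Since A1 is tangent to MG there, BM ⟂ MG, so MG runs along (−sin -16°, cos -16°); with |MG| = 26.6, G = (68.3, 31.1). Then |EG| = |G − E| = 75.1.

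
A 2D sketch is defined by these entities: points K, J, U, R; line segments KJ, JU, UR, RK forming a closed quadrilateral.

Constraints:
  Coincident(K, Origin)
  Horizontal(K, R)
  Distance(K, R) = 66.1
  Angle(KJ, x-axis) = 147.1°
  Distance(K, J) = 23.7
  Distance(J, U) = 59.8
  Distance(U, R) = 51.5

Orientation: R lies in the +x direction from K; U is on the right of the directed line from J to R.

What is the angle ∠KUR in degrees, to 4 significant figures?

95.48°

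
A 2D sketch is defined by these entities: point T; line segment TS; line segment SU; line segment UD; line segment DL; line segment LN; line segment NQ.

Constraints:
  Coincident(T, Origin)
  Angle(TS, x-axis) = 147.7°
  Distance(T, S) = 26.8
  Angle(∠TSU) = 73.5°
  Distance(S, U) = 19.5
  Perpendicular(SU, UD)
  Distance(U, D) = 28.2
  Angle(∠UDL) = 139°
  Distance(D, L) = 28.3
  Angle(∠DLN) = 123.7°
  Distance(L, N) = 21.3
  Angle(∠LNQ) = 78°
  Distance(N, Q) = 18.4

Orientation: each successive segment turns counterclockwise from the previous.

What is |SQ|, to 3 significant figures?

32.7

T is at the origin; TS runs at 147.7° with length 26.8, so S = (-22.7, 14.3). ∠TSU = 73.5° gives SU at -106° from the x-axis; with |SU| = 19.5, U = (-28.0, -4.44). SU is perpendicular to UD, so UD runs at -15.8°; with |UD| = 28.2, D = (-0.828, -12.1). ∠UDL = 139.0° gives DL at 25.2° from the x-axis; with |DL| = 28.3, L = (24.8, -0.0714). ∠DLN = 123.7° gives LN at 81.5° from the x-axis; with |LN| = 21.3, N = (27.9, 21.0). ∠LNQ = 78.0° gives NQ at -176° from the x-axis; with |NQ| = 18.4, Q = (9.56, 19.9). Then |SQ| = |Q − S| = 32.7.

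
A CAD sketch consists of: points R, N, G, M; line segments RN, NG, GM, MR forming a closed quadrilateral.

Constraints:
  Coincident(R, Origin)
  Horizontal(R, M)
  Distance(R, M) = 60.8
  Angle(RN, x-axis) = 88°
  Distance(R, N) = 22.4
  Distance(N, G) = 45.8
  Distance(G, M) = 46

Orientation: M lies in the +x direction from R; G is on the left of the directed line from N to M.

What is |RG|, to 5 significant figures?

59.535

R is at the origin; RM is horizontal with |RM| = 60.8 and M in +x, so M = (60.8, 0). RN runs at 88.0° with |RN| = 22.4, so N = (0.78175, 22.386). G is determined by |NG| = 45.8 and |GM| = 46.0 together: it lies at the intersection of circle(N, 45.8) and circle(M, 46.0). With |NM| = 64.057, the foot of the radical line on NM is 31.885 from N and the perpendicular offset is √(45.8² − 31.885²) = 32.878. Taking the left-of-NM solution: G = (42.147, 42.048).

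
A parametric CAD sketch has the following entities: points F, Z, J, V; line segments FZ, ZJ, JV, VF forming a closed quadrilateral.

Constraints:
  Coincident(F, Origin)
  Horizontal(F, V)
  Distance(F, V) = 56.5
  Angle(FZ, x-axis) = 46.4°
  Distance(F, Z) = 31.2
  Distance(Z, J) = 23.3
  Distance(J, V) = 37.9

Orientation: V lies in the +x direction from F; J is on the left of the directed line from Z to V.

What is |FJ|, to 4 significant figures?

54.05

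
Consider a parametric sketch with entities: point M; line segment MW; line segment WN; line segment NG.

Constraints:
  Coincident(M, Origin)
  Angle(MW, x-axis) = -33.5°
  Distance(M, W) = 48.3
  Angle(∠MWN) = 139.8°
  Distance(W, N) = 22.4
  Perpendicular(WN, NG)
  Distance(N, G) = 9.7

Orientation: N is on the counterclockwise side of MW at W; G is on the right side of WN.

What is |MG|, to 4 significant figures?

72.02

M is at the origin; MW runs at -33.5° with length 48.3, so W = 48.3·(cos -33.5°, sin -33.5°) = (40.28, -26.66). ∠MWN = 139.8°, so WN runs at -33.5° + (180° − 139.8°) = 6.700° from the x-axis; with |WN| = 22.4, N = W + 22.4·(cos 6.700°, sin 6.700°) = (62.52, -24.05). WN ⟂ NG; with |NG| = 9.7 on the right of WN, G = N + 9.7·(0.1167, -0.9932) = (63.66, -33.68). Then |MG| = |G − M| = 72.02.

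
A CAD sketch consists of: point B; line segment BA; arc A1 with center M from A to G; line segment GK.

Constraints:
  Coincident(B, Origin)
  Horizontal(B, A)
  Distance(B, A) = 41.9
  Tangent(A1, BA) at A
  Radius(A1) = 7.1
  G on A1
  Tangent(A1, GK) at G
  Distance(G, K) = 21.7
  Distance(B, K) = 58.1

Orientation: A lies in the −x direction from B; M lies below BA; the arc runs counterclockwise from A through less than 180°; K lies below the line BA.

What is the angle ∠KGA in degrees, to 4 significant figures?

137.5°

B is at the origin; B and A share the same y with |BA| = 41.9 and A on the −x side, so A = (-41.90, 0.000). Since A1 is tangent to BA there, MA ⟂ BA, so M = A + (0, -7.1) = (-41.90, -7.100). Since MG ⟂ GK (tangency), |MK| = √(7.1² + 21.7²) = 22.83 regardless of where G sits on A1. So K lies on both circle(B, 58.1) and circle(M, 22.83); the below-BA intersection is K = (-50.85, -28.10). G is the foot of the tangent from K: G = (-48.97, -6.486).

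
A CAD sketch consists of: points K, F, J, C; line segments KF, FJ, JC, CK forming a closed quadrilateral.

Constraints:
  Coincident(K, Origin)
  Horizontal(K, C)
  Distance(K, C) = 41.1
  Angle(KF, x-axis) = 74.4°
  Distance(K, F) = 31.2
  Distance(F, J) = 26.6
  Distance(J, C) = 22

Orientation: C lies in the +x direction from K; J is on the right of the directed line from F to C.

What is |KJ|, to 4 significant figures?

20.87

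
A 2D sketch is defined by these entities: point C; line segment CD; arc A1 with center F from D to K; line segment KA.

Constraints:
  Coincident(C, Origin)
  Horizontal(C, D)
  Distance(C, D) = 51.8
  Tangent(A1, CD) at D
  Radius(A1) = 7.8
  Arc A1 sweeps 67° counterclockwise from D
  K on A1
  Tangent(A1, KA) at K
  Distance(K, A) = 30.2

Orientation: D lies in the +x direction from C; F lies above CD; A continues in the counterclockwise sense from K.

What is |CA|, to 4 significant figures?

77.91

On A1, D sits at bearing -90° from F; a 67° counterclockwise sweep puts K at bearing -23°, so K = F + 7.8·(cos -23°, sin -23°) = (58.98, 4.752). Since A1 is tangent to KA there, FK ⟂ KA, so KA runs along (−sin -23°, cos -23°); with |KA| = 30.2, A = (70.78, 32.55). Then |CA| = |A − C| = 77.91.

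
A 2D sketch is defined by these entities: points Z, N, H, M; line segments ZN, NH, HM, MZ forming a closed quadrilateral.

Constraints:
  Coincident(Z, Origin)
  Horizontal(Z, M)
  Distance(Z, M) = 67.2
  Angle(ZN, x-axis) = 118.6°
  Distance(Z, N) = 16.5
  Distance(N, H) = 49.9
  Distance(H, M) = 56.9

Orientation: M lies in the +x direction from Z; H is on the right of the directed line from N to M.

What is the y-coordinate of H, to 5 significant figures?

-28.274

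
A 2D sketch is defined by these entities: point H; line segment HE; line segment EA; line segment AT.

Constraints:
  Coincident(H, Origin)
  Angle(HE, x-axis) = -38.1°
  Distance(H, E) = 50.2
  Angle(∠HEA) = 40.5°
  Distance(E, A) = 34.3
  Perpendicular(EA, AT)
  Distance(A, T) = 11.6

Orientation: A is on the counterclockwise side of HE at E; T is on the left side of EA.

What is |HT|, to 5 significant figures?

21.356

H is at the origin; HE runs at -38.1° with length 50.2, so E = 50.2·(cos -38.1°, sin -38.1°) = (39.504, -30.975). ∠HEA = 40.5°, so EA runs at -38.1° + (180° − 40.5°) = 101.40° from the x-axis; with |EA| = 34.3, A = E + 34.3·(cos 101.40°, sin 101.40°) = (32.724, 2.6481). The perpendicularity gives AT at right angles to EA; with |AT| = 11.6 on the left of EA, T = A + 11.6·(-0.98027, -0.19766) = (21.353, 0.35528). Then |HT| = |T − H| = 21.356.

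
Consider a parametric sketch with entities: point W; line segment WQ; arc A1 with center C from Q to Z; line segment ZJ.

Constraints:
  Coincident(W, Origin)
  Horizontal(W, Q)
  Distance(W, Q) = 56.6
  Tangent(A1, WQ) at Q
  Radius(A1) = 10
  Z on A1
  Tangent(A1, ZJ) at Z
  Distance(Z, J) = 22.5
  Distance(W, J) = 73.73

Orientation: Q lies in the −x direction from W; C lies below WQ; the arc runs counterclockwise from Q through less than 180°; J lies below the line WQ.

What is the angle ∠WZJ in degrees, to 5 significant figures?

97.388°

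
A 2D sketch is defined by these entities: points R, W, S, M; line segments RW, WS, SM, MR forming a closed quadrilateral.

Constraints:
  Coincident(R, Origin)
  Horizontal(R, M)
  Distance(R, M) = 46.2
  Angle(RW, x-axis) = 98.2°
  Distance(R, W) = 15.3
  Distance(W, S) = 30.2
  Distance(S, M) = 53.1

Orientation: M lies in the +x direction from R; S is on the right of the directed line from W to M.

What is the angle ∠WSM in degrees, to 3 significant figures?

68.8°

Checks: |WS| = 30.20 ✓; |SM| = 53.10 ✓.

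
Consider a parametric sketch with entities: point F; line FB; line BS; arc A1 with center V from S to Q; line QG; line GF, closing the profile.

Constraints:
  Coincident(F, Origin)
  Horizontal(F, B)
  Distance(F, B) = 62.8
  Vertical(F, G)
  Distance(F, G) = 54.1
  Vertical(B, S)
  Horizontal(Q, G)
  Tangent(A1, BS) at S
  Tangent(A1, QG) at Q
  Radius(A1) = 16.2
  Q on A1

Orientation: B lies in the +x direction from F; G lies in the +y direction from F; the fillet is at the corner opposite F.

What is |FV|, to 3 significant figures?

60.1

FG is vertical with |FG| = 54.1 and G on the +y side, so G = (0.00, 54.1). The virtual corner opposite F is at (62.8, 54.1). A1 meets BS tangentially, so VS is at right angles to BS and since A1 is tangent to QG there, VQ ⟂ QG, with radius 16.2, so the center V sits 16.2 in from both sides at V = (46.6, 37.9). Then |FV| = |V − F| = 60.1.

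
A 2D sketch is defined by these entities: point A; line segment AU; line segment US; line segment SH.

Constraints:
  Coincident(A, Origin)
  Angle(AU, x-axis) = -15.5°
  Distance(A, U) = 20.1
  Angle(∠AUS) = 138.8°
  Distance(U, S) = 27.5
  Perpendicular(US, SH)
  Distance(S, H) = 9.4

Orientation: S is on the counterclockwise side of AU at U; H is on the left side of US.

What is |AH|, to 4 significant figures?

42.80

∠AUS = 138.8°, so US runs at -15.5° + (180° − 138.8°) = 25.70° from the x-axis; with |US| = 27.5, S = U + 27.5·(cos 25.70°, sin 25.70°) = (44.15, 6.554). US ⟂ SH; with |SH| = 9.4 on the left of US, H = S + 9.4·(-0.4337, 0.9011) = (40.07, 15.02). Then |AH| = |H − A| = 42.80.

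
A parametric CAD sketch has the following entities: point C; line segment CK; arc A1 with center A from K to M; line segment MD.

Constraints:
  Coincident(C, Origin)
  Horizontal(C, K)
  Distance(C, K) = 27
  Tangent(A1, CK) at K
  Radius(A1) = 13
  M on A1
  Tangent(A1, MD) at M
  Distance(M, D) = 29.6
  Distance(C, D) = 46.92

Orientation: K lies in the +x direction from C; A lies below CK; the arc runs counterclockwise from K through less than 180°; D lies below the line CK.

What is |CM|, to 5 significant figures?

20.044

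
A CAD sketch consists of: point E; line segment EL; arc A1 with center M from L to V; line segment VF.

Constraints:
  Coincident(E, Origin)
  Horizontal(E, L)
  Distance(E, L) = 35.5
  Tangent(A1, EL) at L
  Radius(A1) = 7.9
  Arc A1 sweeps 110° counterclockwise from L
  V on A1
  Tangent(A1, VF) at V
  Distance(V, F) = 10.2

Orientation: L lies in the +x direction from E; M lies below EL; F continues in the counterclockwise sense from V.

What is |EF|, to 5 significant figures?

37.468

E is at the origin; E and L share the same y with |EL| = 35.5 and L on the +x side, so L = (35.500, 0.0000). Tangency of A1 to EL means the radius ML is perpendicular to EL, so M = L + (0, -7.9) = (35.500, -7.9000). On A1, L sits at bearing 90° from M; a 110° counterclockwise sweep puts V at bearing 200°, so V = M + 7.9·(cos 200°, sin 200°) = (28.076, -10.602). Since A1 is tangent to VF there, MV ⟂ VF, so VF runs along (−sin 200°, cos 200°); with |VF| = 10.2, F = (31.565, -20.187). Then |EF| = |F − E| = 37.468.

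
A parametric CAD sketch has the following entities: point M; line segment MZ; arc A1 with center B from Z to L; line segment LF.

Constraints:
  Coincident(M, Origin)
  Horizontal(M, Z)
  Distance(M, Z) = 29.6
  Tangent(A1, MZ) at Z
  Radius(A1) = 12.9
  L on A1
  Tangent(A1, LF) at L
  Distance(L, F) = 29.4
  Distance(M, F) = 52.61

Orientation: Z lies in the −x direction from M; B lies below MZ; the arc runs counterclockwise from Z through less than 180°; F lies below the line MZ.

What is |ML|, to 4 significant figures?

45.17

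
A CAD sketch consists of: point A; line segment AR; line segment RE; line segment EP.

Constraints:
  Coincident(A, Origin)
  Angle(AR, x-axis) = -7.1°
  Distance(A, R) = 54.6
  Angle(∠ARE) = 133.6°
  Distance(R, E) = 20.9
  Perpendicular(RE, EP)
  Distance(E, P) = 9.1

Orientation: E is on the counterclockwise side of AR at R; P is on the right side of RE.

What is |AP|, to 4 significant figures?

76.12

∠ARE = 133.6°, so RE runs at -7.1° + (180° − 133.6°) = 39.30° from the x-axis; with |RE| = 20.9, E = R + 20.9·(cos 39.30°, sin 39.30°) = (70.35, 6.489). The perpendicularity gives EP at right angles to RE; with |EP| = 9.1 on the right of RE, P = E + 9.1·(0.6334, -0.7738) = (76.12, -0.5529). Then |AP| = |P − A| = 76.12.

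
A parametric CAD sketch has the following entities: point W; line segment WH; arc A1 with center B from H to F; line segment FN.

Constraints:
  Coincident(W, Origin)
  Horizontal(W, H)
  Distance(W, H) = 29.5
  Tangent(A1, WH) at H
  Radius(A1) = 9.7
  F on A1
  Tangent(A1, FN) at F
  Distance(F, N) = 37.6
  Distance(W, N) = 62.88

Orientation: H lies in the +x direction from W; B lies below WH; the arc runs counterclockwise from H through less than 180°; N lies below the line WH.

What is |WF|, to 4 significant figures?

26.28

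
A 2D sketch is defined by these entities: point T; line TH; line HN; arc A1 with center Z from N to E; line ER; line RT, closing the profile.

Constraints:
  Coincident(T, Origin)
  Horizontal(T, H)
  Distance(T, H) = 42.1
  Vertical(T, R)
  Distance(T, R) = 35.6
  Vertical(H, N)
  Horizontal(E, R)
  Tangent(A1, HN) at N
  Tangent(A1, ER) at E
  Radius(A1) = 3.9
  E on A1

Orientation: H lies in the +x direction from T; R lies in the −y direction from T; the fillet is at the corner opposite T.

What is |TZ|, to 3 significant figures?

49.6

T is at the origin; TH is horizontal with |TH| = 42.1 and H on the +x side, so H = (42.1, 0.00). T and R share the same x with |TR| = 35.6 and R on the −y side, so R = (0.00, -35.6). The virtual corner opposite T is at (42.1, -35.6). Since A1 is tangent to HN there, ZN ⟂ HN and tangency of A1 to ER means the radius ZE is perpendicular to ER, with radius 3.9, so the center Z sits 3.9 in from both sides at Z = (38.2, -31.7). Then |TZ| = |Z − T| = 49.6.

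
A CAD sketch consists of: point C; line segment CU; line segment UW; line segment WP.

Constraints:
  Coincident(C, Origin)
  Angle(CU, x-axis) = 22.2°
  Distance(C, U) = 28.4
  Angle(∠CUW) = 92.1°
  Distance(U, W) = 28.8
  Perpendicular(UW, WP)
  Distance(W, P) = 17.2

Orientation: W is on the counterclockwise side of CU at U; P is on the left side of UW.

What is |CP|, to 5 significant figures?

31.867

∠CUW = 92.1°, so UW runs at 22.2° + (180° − 92.1°) = 110.10° from the x-axis; with |UW| = 28.8, W = U + 28.8·(cos 110.10°, sin 110.10°) = (16.397, 37.777). UW is perpendicular to WP; with |WP| = 17.2 on the left of UW, P = W + 17.2·(-0.93909, -0.34366) = (0.24490, 31.866). Then |CP| = |P − C| = 31.867.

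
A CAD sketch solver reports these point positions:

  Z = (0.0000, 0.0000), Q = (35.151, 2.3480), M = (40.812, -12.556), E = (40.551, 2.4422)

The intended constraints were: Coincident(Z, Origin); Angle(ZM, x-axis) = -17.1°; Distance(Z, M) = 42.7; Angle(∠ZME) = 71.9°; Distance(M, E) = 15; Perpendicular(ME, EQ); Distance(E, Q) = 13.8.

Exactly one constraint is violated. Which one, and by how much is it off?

Distance(E, Q) = 13.8 — off by 8.40.

Z = (0.00, 0.00) ✓; ZM at -17.10° ✓; |ZM| = 42.70 ✓; ∠ZME = 71.90° ✓; |ME| = 15.00 ✓; ∠(ME, EQ) = 90.00° ✓; |EQ| = 5.401 ✗.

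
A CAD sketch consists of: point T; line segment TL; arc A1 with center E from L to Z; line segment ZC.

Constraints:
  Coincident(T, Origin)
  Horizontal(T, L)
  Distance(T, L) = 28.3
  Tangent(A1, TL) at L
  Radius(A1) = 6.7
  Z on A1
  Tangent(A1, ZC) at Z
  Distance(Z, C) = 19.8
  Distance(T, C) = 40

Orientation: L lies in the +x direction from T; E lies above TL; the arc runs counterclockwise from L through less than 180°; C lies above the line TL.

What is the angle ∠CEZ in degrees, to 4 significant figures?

71.31°

Checks: T = (0.00, 0.00) ✓; |EZ| = 6.700 ✓; ∠(EZ, ZC) = 90.00° ✓; |ZC| = 19.80 ✓; |TC| = 40.00 ✓.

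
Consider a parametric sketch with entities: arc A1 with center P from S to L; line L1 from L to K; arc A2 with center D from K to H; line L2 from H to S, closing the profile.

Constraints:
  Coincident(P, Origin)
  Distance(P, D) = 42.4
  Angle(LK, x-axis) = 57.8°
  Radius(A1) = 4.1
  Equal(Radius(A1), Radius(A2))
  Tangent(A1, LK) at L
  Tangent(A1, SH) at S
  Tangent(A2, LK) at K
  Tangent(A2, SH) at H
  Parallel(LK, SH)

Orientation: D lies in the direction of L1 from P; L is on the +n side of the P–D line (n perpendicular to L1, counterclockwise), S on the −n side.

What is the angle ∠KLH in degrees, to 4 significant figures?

10.95°

The slot axis is L1's direction at 57.8°, so u = (cos 57.8°, sin 57.8°) = (0.5329, 0.8462) and n = (−sin 57.8°, cos 57.8°) = (-0.8462, 0.5329). P is at the origin and D lies 42.4 along u from P, so D = 42.4·u = (22.59, 35.88). Tangency of A1 to both parallel lines with radius 4.1 puts L and S at P ± 4.1·n: L = (-3.469, 2.185), S = (3.469, -2.185). Equal radii place K and H the same way about D: K = D + 4.1·n = (19.12, 38.06), H = D − 4.1·n = (26.06, 33.69). Then cos ∠KLH = LK·LH / (|LK||LH|), giving 10.95°.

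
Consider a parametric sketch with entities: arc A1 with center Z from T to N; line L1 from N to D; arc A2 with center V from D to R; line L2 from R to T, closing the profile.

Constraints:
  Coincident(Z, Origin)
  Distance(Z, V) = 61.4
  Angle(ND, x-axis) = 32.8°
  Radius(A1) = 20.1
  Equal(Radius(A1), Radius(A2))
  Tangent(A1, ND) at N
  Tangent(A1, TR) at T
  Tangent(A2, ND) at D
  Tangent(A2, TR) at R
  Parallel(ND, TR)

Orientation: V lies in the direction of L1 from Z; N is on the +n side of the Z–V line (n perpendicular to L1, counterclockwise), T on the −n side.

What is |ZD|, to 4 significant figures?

64.61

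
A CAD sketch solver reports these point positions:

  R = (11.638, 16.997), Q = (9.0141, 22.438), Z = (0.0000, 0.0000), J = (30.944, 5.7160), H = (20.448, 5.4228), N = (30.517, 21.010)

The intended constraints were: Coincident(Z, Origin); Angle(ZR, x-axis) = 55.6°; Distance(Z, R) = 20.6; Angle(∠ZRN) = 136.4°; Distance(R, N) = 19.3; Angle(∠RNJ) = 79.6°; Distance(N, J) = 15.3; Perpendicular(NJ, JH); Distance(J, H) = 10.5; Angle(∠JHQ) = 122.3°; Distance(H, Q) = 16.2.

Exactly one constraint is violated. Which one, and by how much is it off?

Distance(H, Q) = 16.2 — off by 4.30.

Z = (0.00, 0.00) ✓; ZR at 55.60° ✓; |ZR| = 20.60 ✓; ∠ZRN = 136.4° ✓; |RN| = 19.30 ✓; ∠RNJ = 79.60° ✓; |NJ| = 15.30 ✓; ∠(NJ, JH) = 90.00° ✓; |JH| = 10.50 ✓; ∠JHQ = 122.3° ✓; |HQ| = 20.50 ✗.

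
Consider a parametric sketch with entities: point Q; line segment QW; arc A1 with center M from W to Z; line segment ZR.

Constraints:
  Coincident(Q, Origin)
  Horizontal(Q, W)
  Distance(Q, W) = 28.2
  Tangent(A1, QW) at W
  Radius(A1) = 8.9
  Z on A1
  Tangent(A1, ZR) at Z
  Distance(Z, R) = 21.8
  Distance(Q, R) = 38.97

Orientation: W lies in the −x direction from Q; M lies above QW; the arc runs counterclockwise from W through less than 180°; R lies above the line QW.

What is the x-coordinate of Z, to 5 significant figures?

-19.395

Q is at the origin; Q and W share the same y with |QW| = 28.2 and W on the −x side, so W = (-28.200, 0.0000). Tangency of A1 to QW means the radius MW is perpendicular to QW, so M = W + (0, 8.9) = (-28.200, 8.9000). Since MZ ⟂ ZR (tangency), |MR| = √(8.9² + 21.8²) = 23.547 regardless of where Z sits on A1. So R lies on both circle(Q, 38.97) and circle(M, 23.547); the above-QW intersection is R = (-22.575, 31.765). Z is the foot of the tangent from R: Z = (-19.395, 10.198).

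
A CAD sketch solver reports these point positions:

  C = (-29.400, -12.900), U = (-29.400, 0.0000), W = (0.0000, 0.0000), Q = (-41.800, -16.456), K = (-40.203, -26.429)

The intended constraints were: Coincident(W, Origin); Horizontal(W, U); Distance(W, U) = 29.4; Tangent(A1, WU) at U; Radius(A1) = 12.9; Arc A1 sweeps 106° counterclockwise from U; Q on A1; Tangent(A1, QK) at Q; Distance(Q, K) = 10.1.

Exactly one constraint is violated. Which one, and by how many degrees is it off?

Tangent(A1, QK) at Q — off by 6.90°.

W = (0.00, 0.00) ✓; W.y = 0.00, U.y = 0.00 ✓; |WU| = 29.40 ✓; ∠(CU, UW) = 90.00° ✓; |CU| = 12.90 ✓; bearing(C→Q) − bearing(C→U) = 106.0° ✓; |CQ| = 12.90 ✓; ∠(CQ, QK) = 96.90° ✗; |QK| = 10.10 ✓.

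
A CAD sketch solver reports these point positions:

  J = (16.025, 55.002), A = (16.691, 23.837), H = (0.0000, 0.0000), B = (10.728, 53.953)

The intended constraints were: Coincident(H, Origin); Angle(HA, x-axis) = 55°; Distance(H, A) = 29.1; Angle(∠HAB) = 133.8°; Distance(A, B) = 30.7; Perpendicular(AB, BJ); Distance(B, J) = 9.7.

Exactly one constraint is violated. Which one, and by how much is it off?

Distance(B, J) = 9.7 — off by 4.30.

H = (0.00, 0.00) ✓; HA at 55.00° ✓; |HA| = 29.10 ✓; ∠HAB = 133.8° ✓; |AB| = 30.70 ✓; ∠(AB, BJ) = 90.00° ✓; |BJ| = 5.400 ✗.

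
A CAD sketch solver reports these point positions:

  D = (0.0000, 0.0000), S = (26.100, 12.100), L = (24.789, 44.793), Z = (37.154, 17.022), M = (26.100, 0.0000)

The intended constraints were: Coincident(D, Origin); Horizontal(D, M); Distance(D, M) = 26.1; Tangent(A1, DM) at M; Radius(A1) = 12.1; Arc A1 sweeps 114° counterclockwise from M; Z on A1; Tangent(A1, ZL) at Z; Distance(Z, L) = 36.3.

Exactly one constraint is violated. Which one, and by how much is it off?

Distance(Z, L) = 36.3 — off by 5.90.

D = (0.00, 0.00) ✓; D.y = 0.00, M.y = 0.00 ✓; |DM| = 26.10 ✓; ∠(SM, MD) = 90.00° ✓; |SM| = 12.10 ✓; bearing(S→Z) − bearing(S→M) = 114.0° ✓; |SZ| = 12.10 ✓; ∠(SZ, ZL) = 90.00° ✓; |ZL| = 30.40 ✗.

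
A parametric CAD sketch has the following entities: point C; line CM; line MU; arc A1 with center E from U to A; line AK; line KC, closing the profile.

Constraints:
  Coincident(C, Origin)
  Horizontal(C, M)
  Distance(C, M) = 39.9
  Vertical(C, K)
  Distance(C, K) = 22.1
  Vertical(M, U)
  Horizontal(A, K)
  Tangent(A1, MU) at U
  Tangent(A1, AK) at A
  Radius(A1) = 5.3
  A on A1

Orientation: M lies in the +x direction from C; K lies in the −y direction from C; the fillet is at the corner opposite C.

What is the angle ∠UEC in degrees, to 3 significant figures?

154°

C is at the origin; C and M share the same y with |CM| = 39.9 and M on the +x side, so M = (39.9, 0.00). C and K share the same x with |CK| = 22.1 and K on the −y side, so K = (0.00, -22.1). The virtual corner opposite C is at (39.9, -22.1). Since A1 is tangent to MU there, EU ⟂ MU and A1 meets AK tangentially, so EA is at right angles to AK, with radius 5.3, so the center E sits 5.3 in from both sides at E = (34.6, -16.8). That places the tangent points at U = (39.9, -16.8) on MU and A = (34.6, -22.1) on AK. Then cos ∠UEC = EU·EC / (|EU||EC|), giving 154°.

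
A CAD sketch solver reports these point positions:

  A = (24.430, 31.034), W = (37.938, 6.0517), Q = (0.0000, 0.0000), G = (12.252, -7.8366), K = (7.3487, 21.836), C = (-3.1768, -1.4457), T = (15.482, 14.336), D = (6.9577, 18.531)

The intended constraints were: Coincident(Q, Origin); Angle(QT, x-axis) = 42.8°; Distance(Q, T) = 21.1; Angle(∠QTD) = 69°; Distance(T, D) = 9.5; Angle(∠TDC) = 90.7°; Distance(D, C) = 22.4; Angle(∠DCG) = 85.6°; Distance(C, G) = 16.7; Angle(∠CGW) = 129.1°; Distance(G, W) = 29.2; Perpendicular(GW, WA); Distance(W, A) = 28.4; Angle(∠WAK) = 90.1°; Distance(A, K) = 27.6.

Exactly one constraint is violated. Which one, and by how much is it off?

Distance(A, K) = 27.6 — off by 8.20.

Q = (0.00, 0.00) ✓; QT at 42.80° ✓; |QT| = 21.10 ✓; ∠QTD = 69.00° ✓; |TD| = 9.501 ✓; ∠TDC = 90.70° ✓; |DC| = 22.40 ✓; ∠DCG = 85.60° ✓; |CG| = 16.70 ✓; ∠CGW = 129.1° ✓; |GW| = 29.20 ✓; ∠(GW, WA) = 90.00° ✓; |WA| = 28.40 ✓; ∠WAK = 90.10° ✓; |AK| = 19.40 ✗.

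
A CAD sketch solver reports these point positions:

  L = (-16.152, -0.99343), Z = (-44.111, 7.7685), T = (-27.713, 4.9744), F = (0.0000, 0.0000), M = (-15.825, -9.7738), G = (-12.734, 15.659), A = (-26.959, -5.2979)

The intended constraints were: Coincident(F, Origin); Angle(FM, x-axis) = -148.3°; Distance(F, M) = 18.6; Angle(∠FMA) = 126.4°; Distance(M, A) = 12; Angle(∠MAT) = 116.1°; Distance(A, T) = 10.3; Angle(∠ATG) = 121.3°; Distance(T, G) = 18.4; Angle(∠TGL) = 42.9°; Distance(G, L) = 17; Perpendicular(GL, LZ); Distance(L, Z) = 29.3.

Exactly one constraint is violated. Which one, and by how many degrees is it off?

Perpendicular(GL, LZ) — off by 5.80°.

F = (0.00, 0.00) ✓; FM at -148.3° ✓; |FM| = 18.60 ✓; ∠FMA = 126.4° ✓; |MA| = 12.00 ✓; ∠MAT = 116.1° ✓; |AT| = 10.30 ✓; ∠ATG = 121.3° ✓; |TG| = 18.40 ✓; ∠TGL = 42.90° ✓; |GL| = 17.00 ✓; ∠(GL, LZ) = 95.80° ✗; |LZ| = 29.30 ✓.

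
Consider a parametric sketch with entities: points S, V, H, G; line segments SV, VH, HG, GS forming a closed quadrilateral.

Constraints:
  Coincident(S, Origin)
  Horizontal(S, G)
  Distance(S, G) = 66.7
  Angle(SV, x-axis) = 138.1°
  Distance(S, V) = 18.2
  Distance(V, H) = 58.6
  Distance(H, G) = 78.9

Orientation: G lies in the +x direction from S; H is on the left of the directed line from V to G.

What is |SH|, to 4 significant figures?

64.24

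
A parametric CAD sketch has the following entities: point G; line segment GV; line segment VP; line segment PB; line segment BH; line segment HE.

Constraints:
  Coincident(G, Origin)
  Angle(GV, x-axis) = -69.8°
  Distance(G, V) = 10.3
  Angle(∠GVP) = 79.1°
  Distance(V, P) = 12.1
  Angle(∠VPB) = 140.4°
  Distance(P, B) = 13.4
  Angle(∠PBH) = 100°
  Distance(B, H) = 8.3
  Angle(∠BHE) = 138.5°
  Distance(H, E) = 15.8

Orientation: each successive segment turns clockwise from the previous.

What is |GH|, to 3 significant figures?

17.3

G is at the origin; GV runs at -69.8° with length 10.3, so V = (3.56, -9.67). ∠GVP = 79.1° gives VP at -171° from the x-axis; with |VP| = 12.1, P = (-8.38, -11.6). ∠VPB = 140.4° gives PB at 150° from the x-axis; with |PB| = 13.4, B = (-20.0, -4.86). ∠PBH = 100.0° gives BH at 69.7° from the x-axis; with |BH| = 8.3, H = (-17.1, 2.92). Then |GH| = |H − G| = 17.3.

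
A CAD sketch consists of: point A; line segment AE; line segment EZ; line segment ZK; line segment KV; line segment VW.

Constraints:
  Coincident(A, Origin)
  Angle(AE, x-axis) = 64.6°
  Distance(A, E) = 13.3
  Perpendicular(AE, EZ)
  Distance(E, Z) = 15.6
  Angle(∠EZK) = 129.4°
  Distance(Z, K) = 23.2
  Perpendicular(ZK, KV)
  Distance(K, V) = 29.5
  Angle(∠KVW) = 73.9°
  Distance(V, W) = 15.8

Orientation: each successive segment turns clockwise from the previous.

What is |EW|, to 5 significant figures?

22.178

ZK ⟂ KV, so KV runs at -166.00°; with |KV| = 29.5, V = (-3.2143, -24.325). ∠KVW = 73.9° gives VW at 87.900° from the x-axis; with |VW| = 15.8, W = (-2.6353, -8.5352). Then |EW| = |W − E| = 22.178.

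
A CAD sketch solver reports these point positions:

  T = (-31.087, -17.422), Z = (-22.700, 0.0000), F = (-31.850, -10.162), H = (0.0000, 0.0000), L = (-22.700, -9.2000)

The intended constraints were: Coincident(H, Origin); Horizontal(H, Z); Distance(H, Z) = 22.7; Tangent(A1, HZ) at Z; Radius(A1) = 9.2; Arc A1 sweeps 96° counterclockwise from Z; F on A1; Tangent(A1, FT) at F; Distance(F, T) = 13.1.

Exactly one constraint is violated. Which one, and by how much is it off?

Distance(F, T) = 13.1 — off by 5.80.

H = (0.00, 0.00) ✓; H.y = 0.00, Z.y = 0.00 ✓; |HZ| = 22.70 ✓; ∠(LZ, ZH) = 90.00° ✓; |LZ| = 9.200 ✓; bearing(L→F) − bearing(L→Z) = 96.00° ✓; |LF| = 9.200 ✓; ∠(LF, FT) = 90.00° ✓; |FT| = 7.300 ✗.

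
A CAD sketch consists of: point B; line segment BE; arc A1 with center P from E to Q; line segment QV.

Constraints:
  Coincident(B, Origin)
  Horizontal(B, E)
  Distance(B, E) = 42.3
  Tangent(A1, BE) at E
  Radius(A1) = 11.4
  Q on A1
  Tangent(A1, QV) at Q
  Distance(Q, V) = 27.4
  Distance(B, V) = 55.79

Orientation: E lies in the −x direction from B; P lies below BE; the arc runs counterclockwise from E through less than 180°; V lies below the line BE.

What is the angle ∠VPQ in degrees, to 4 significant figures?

67.41°

Checks: |PQ| = 11.40 ✓; ∠(PQ, QV) = 90.00° ✓; |QV| = 27.40 ✓; |BV| = 55.79 ✓.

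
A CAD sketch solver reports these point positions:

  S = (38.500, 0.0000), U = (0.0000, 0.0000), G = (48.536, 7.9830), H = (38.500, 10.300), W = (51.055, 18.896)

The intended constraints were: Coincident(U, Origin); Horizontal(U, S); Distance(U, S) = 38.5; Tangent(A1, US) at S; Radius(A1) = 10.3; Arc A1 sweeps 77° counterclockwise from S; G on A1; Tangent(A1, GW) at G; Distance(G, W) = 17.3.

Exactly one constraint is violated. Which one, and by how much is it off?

Distance(G, W) = 17.3 — off by 6.10.

U = (0.00, 0.00) ✓; U.y = 0.00, S.y = 0.00 ✓; |US| = 38.50 ✓; ∠(HS, SU) = 90.00° ✓; |HS| = 10.30 ✓; bearing(H→G) − bearing(H→S) = 77.00° ✓; |HG| = 10.30 ✓; ∠(HG, GW) = 90.00° ✓; |GW| = 11.20 ✗.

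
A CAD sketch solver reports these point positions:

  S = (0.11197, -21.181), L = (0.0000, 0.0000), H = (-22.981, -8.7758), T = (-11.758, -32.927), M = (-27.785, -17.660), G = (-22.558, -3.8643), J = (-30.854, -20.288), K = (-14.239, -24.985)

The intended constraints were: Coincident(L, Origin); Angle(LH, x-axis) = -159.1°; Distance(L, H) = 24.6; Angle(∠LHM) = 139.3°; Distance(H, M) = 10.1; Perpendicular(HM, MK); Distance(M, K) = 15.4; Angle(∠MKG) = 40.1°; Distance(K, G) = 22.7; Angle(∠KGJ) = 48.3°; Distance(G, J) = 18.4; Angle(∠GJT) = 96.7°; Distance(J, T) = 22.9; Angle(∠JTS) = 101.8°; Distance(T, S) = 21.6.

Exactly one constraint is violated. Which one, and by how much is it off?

Distance(T, S) = 21.6 — off by 4.90.

L = (0.00, 0.00) ✓; LH at -159.1° ✓; |LH| = 24.60 ✓; ∠LHM = 139.3° ✓; |HM| = 10.10 ✓; ∠(HM, MK) = 90.00° ✓; |MK| = 15.40 ✓; ∠MKG = 40.10° ✓; |KG| = 22.70 ✓; ∠KGJ = 48.30° ✓; |GJ| = 18.40 ✓; ∠GJT = 96.70° ✓; |JT| = 22.90 ✓; ∠JTS = 101.8° ✓; |TS| = 16.70 ✗.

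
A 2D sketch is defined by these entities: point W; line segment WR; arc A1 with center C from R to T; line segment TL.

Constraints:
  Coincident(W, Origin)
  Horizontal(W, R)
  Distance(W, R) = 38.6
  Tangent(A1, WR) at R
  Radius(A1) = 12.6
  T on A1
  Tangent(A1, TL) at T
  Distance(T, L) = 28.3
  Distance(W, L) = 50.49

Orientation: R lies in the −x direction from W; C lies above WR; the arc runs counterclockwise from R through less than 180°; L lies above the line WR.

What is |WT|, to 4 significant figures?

29.38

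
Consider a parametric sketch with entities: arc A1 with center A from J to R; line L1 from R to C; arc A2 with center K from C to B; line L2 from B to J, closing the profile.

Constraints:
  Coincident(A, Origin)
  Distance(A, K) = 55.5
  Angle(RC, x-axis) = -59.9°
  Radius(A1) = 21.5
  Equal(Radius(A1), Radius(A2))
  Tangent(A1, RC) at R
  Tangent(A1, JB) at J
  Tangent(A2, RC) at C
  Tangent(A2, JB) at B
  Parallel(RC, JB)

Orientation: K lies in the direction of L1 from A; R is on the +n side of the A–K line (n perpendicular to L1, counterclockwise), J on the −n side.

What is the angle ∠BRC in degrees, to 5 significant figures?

37.768°

The slot axis is L1's direction at -59.9°, so u = (cos -59.9°, sin -59.9°) = (0.50151, -0.86515) and n = (−sin -59.9°, cos -59.9°) = (0.86515, 0.50151). A is at the origin and K lies 55.5 along u from A, so K = 55.5·u = (27.834, -48.016). Tangency of A1 to both parallel lines with radius 21.5 puts R and J at A ± 21.5·n: R = (18.601, 10.782), J = (-18.601, -10.782). Equal radii place C and B the same way about K: C = K + 21.5·n = (46.435, -37.233), B = K − 21.5·n = (9.2331, -58.798). Then cos ∠BRC = RB·RC / (|RB||RC|), giving 37.768°.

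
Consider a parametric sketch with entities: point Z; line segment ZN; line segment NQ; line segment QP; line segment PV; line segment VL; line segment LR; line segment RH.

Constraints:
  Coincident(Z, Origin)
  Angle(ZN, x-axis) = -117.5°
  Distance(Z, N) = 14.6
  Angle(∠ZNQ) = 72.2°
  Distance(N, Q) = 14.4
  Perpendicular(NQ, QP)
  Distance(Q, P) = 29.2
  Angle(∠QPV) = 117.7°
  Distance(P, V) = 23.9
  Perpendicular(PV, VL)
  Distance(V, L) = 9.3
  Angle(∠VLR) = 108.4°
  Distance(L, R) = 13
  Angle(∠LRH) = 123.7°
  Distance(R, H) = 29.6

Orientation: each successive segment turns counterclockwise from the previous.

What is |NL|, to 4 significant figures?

33.94

Z is at the origin; ZN runs at -117.5° with length 14.6, so N = (-6.742, -12.95). ∠ZNQ = 72.2° gives NQ at -9.700° from the x-axis; with |NQ| = 14.4, Q = (7.453, -15.38). NQ is perpendicular to QP, so QP runs at 80.30°; with |QP| = 29.2, P = (12.37, 13.41). ∠QPV = 117.7° gives PV at 142.6° from the x-axis; with |PV| = 23.9, V = (-6.614, 27.92). The perpendicularity gives VL at right angles to PV, so VL runs at -127.4°; with |VL| = 9.3, L = (-12.26, 20.53). Then |NL| = |L − N| = 33.94.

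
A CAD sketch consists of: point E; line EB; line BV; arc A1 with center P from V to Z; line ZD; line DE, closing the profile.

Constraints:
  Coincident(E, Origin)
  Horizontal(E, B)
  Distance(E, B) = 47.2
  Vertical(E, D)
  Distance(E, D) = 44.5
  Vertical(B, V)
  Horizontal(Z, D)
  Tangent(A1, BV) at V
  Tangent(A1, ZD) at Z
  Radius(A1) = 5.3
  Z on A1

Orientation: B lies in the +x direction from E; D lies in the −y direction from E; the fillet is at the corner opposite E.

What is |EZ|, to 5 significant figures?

61.122

E is at the origin; E and B share the same y with |EB| = 47.2 and B on the +x side, so B = (47.200, 0.0000). E and D share the same x with |ED| = 44.5 and D on the −y side, so D = (0.0000, -44.500). The virtual corner opposite E is at (47.200, -44.500). The tangent condition forces PV to be normal to BV and tangency of A1 to ZD means the radius PZ is perpendicular to ZD, with radius 5.3, so the center P sits 5.3 in from both sides at P = (41.900, -39.200). That places the tangent points at V = (47.200, -39.200) on BV and Z = (41.900, -44.500) on ZD. Then |EZ| = |Z − E| = 61.122.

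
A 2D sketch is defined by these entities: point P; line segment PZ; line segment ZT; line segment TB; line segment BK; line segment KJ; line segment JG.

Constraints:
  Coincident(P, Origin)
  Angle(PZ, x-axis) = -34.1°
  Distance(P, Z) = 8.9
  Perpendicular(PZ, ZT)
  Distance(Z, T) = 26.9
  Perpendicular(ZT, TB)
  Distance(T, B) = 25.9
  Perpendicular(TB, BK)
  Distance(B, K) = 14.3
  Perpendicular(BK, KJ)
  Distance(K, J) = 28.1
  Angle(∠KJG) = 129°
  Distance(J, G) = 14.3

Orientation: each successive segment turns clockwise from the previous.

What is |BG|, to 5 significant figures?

37.236

P is at the origin; PZ runs at -34.1° with length 8.9, so Z = (7.3697, -4.9897). The perpendicularity gives ZT at right angles to PZ, so ZT runs at -124.10°; with |ZT| = 26.9, T = (-7.7115, -27.265). ZT is perpendicular to TB, so TB runs at 145.90°; with |TB| = 25.9, B = (-29.158, -12.744). The perpendicularity gives BK at right angles to TB, so BK runs at 55.900°; with |BK| = 14.3, K = (-21.141, -0.90270). BK is perpendicular to KJ, so KJ runs at -34.100°; with |KJ| = 28.1, J = (2.1274, -16.657). ∠KJG = 129.0° gives JG at -85.100° from the x-axis; with |JG| = 14.3, G = (3.3489, -30.904). Then |BG| = |G − B| = 37.236.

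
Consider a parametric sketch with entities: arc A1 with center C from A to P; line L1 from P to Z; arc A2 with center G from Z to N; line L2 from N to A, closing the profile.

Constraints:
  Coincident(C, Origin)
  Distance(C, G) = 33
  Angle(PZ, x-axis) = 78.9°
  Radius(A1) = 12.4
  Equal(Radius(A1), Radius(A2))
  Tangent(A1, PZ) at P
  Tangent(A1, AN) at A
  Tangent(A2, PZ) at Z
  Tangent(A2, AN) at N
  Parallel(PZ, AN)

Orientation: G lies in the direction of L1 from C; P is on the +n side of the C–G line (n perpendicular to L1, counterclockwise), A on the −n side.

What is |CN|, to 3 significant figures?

35.3

The slot axis is L1's direction at 78.9°, so u = (cos 78.9°, sin 78.9°) = (0.193, 0.981) and n = (−sin 78.9°, cos 78.9°) = (-0.981, 0.193). C is at the origin and G lies 33.0 along u from C, so G = 33.0·u = (6.35, 32.4). Tangency of A1 to both parallel lines with radius 12.4 puts P and A at C ± 12.4·n: P = (-12.2, 2.39), A = (12.2, -2.39). Equal radii place Z and N the same way about G: Z = G + 12.4·n = (-5.81, 34.8), N = G − 12.4·n = (18.5, 30.0). Then |CN| = |N − C| = 35.3.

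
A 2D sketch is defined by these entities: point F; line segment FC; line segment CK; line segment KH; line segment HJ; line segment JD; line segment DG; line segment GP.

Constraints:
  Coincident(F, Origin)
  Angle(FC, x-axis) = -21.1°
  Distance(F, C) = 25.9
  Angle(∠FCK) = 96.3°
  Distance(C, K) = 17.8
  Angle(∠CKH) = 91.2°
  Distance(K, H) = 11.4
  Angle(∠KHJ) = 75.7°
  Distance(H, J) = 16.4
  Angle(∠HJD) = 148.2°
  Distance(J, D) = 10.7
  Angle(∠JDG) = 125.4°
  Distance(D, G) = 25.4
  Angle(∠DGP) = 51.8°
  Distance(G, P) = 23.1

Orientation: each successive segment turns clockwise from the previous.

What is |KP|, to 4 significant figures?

8.615

∠JDG = 125.4° gives DG at -24.30° from the x-axis; with |DG| = 25.4, G = (48.60, -14.41). ∠DGP = 51.8° gives GP at -152.5° from the x-axis; with |GP| = 23.1, P = (28.11, -25.08). Then |KP| = |P − K| = 8.615.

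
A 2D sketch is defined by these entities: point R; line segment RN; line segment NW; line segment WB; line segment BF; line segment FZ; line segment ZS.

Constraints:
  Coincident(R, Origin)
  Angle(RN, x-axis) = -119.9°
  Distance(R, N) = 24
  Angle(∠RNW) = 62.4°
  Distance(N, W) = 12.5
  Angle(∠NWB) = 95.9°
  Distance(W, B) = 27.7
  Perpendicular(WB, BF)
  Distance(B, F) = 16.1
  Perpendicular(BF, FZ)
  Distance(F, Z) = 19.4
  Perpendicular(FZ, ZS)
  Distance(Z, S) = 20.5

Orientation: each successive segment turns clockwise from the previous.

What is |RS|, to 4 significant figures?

15.00

R is at the origin; RN runs at -119.9° with length 24.0, so N = (-11.96, -20.81). ∠RNW = 62.4° gives NW at 122.5° from the x-axis; with |NW| = 12.5, W = (-18.68, -10.26). ∠NWB = 95.9° gives WB at 38.40° from the x-axis; with |WB| = 27.7, B = (3.028, 6.943). WB is perpendicular to BF, so BF runs at -51.60°; with |BF| = 16.1, F = (13.03, -5.675). BF is perpendicular to FZ, so FZ runs at -141.6°; with |FZ| = 19.4, Z = (-2.175, -17.73). FZ is perpendicular to ZS, so ZS runs at 128.4°; with |ZS| = 20.5, S = (-14.91, -1.659). Then |RS| = |S − R| = 15.00.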